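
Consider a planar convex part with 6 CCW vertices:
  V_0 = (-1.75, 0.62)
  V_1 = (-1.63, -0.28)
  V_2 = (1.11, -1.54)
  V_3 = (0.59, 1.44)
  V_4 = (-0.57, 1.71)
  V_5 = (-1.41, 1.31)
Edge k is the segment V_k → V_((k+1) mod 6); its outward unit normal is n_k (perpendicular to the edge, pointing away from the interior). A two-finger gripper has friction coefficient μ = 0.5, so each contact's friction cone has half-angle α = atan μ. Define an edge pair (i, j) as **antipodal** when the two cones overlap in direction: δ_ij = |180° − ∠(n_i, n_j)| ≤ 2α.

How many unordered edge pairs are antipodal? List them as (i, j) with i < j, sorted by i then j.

count = 4; pairs: (0,2), (1,3), (1,4), (2,5)

α = atan 0.5 = 26.57°;  2α = 53.13°
n_0 = (-0.9912, -0.1322)
n_1 = (-0.4178, -0.9085)
n_2 = (+0.9851, +0.1719)
n_3 = (+0.2267, +0.9740)
n_4 = (-0.4299, +0.9029)
n_5 = (-0.8970, +0.4420)
  (0,1): δ = 122.29°  ·
  (0,2): δ = 2.30°  ✓
  (0,3): δ = 69.30°  ·
  (0,4): δ = 107.87°  ·
  (0,5): δ = 146.17°  ·
  (1,2): δ = 55.41°  ·
  (1,3): δ = 11.59°  ✓
  (1,4): δ = 50.16°  ✓
  (1,5): δ = 88.46°  ·
  (2,3): δ = 113.00°  ·
  (2,4): δ = 74.43°  ·
  (2,5): δ = 36.13°  ✓
  (3,4): δ = 141.43°  ·
  (3,5): δ = 103.13°  ·
  (4,5): δ = 141.70°  ·
antipodal pairs: 4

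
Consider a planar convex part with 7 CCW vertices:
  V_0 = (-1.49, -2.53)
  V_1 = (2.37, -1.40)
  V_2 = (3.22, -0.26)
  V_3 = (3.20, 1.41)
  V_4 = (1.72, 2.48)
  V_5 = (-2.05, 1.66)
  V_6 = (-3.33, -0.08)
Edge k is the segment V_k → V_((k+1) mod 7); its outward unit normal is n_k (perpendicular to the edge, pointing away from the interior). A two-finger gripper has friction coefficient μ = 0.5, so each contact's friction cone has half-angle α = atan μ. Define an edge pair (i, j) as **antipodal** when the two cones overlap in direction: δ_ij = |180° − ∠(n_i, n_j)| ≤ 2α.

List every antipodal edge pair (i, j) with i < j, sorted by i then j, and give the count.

α = atan 0.5 = 26.57°;  2α = 53.13°
n_0 = (+0.2810, -0.9597)
n_1 = (+0.8017, -0.5977)
n_2 = (+0.9999, +0.0120)
n_3 = (+0.5859, +0.8104)
n_4 = (-0.2125, +0.9772)
n_5 = (-0.8055, +0.5926)
n_6 = (-0.7996, -0.6005)
  (0,1): δ = 143.03°  ·
  (0,2): δ = 105.63°  ·
  (0,3): δ = 52.18°  ✓
  (0,4): δ = 4.05°  ✓
  (0,5): δ = 37.34°  ✓
  (0,6): δ = 110.59°  ·
  (1,2): δ = 142.61°  ·
  (1,3): δ = 89.16°  ·
  (1,4): δ = 41.02°  ✓
  (1,5): δ = 0.37°  ✓
  (1,6): δ = 73.62°  ·
  (2,3): δ = 126.55°  ·
  (2,4): δ = 78.42°  ·
  (2,5): δ = 37.03°  ✓
  (2,6): δ = 36.22°  ✓
  (3,4): δ = 131.86°  ·
  (3,5): δ = 90.47°  ·
  (3,6): δ = 17.23°  ✓
  (4,5): δ = 138.61°  ·
  (4,6): δ = 65.36°  ·
  (5,6): δ = 106.75°  ·
antipodal pairs: 8

count = 8; pairs: (0,3), (0,4), (0,5), (1,4), (1,5), (2,5), (2,6), (3,6)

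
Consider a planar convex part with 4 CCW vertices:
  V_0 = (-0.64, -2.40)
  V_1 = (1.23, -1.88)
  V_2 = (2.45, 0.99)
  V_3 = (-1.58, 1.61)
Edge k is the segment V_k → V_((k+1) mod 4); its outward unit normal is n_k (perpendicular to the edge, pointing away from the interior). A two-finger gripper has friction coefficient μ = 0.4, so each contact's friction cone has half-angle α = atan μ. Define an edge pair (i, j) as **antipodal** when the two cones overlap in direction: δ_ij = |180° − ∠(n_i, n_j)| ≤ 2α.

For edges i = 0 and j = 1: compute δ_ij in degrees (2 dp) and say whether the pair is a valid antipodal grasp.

δ = 128.57°, invalid

α = atan 0.4 = 21.80°;  2α = 43.60°
edge 0: e_0 = (+1.87, +0.52);  n_0 = (+0.2679, -0.9634)
edge 1: e_1 = (+1.22, +2.87);  n_1 = (+0.9203, -0.3912)
∠(n_0, n_1) = 51.43°
δ = |180° − 51.43°| = 128.57°
128.57° > 2α = 43.60°  →  invalid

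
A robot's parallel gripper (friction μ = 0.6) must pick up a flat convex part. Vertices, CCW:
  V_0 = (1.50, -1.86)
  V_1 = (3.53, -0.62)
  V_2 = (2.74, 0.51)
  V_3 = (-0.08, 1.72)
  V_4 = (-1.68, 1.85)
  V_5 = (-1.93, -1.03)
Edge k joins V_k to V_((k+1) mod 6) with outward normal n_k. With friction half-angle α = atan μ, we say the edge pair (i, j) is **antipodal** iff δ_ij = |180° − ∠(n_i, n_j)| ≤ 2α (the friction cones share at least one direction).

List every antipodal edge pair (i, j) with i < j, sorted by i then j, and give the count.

α = atan 0.6 = 30.96°;  2α = 61.93°
n_0 = (+0.5213, -0.8534)
n_1 = (+0.8196, +0.5730)
n_2 = (+0.3943, +0.9190)
n_3 = (+0.0810, +0.9967)
n_4 = (-0.9963, +0.0865)
n_5 = (-0.2352, -0.9719)
  (0,1): δ = 86.46°  ·
  (0,2): δ = 54.64°  ✓
  (0,3): δ = 36.06°  ✓
  (0,4): δ = 53.62°  ✓
  (0,5): δ = 134.98°  ·
  (1,2): δ = 148.18°  ·
  (1,3): δ = 129.60°  ·
  (1,4): δ = 39.92°  ✓
  (1,5): δ = 41.44°  ✓
  (2,3): δ = 161.42°  ·
  (2,4): δ = 71.74°  ·
  (2,5): δ = 9.62°  ✓
  (3,4): δ = 90.32°  ·
  (3,5): δ = 8.96°  ✓
  (4,5): δ = 98.64°  ·
antipodal pairs: 7

count = 7; pairs: (0,2), (0,3), (0,4), (1,4), (1,5), (2,5), (3,5)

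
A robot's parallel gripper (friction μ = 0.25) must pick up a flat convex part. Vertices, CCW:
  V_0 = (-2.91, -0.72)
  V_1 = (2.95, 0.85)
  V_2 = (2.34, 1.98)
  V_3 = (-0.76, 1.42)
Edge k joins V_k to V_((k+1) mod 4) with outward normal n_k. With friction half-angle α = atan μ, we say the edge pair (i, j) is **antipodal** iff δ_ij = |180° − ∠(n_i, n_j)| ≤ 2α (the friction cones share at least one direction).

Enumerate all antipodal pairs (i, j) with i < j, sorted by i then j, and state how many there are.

count = 1; pairs: (0,2)

α = atan 0.25 = 14.04°;  2α = 28.07°
n_0 = (+0.2588, -0.9659)
n_1 = (+0.8800, +0.4750)
n_2 = (-0.1778, +0.9841)
n_3 = (-0.7055, +0.7088)
  (0,1): δ = 76.64°  ·
  (0,2): δ = 4.76°  ✓
  (0,3): δ = 29.87°  ·
  (1,2): δ = 108.12°  ·
  (1,3): δ = 73.49°  ·
  (2,3): δ = 145.37°  ·
antipodal pairs: 1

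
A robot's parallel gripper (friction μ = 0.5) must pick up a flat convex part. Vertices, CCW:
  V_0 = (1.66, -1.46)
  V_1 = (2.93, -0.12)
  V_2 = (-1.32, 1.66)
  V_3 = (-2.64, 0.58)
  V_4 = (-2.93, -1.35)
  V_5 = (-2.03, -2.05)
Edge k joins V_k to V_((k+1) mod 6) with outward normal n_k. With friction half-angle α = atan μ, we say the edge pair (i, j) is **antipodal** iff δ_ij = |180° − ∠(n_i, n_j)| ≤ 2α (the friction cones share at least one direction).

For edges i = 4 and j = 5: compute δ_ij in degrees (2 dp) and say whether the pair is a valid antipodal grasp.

δ = 133.04°, invalid

α = atan 0.5 = 26.57°;  2α = 53.13°
edge 4: e_4 = (+0.90, -0.70);  n_4 = (-0.6139, -0.7894)
edge 5: e_5 = (+3.69, +0.59);  n_5 = (+0.1579, -0.9875)
∠(n_4, n_5) = 46.96°
δ = |180° − 46.96°| = 133.04°
133.04° > 2α = 53.13°  →  invalid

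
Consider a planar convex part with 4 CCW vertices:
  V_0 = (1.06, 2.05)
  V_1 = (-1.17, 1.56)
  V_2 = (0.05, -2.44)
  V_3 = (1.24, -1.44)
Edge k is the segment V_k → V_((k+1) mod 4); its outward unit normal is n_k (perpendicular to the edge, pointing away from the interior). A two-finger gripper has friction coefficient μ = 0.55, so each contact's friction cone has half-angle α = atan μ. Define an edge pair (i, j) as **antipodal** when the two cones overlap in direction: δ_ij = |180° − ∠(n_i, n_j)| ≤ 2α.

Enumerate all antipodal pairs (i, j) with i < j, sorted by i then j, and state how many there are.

count = 2; pairs: (0,2), (1,3)

α = atan 0.55 = 28.81°;  2α = 57.62°
n_0 = (-0.2146, +0.9767)
n_1 = (-0.9565, -0.2917)
n_2 = (+0.6433, -0.7656)
n_3 = (+0.9987, +0.0515)
  (0,1): δ = 85.43°  ·
  (0,2): δ = 27.65°  ✓
  (0,3): δ = 80.56°  ·
  (1,2): δ = 66.92°  ·
  (1,3): δ = 14.01°  ✓
  (2,3): δ = 127.09°  ·
antipodal pairs: 2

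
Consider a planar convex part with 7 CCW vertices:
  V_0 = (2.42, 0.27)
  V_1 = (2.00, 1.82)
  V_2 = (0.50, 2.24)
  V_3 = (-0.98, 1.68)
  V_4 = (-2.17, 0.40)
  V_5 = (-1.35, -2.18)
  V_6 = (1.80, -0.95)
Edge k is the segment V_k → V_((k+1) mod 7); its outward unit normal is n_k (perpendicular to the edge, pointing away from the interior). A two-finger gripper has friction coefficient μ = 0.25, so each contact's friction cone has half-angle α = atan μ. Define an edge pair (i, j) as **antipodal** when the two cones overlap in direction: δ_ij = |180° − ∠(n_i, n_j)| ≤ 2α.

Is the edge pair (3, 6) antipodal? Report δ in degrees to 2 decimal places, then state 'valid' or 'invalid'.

δ = 15.97°, valid

α = atan 0.25 = 14.04°;  2α = 28.07°
edge 3: e_3 = (-1.19, -1.28);  n_3 = (-0.7324, +0.6809)
edge 6: e_6 = (+0.62, +1.22);  n_6 = (+0.8915, -0.4530)
∠(n_3, n_6) = 164.03°
δ = |180° − 164.03°| = 15.97°
15.97° ≤ 2α = 28.07°  →  valid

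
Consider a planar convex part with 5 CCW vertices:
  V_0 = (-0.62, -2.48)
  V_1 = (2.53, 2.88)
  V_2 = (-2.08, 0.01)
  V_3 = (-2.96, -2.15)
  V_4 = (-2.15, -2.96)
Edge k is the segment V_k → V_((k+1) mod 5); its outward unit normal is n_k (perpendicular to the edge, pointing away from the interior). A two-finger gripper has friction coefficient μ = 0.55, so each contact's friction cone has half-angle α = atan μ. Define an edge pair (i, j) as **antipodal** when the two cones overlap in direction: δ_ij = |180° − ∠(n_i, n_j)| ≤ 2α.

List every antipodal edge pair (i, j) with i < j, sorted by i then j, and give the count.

α = atan 0.55 = 28.81°;  2α = 57.62°
n_0 = (+0.8621, -0.5067)
n_1 = (-0.5285, +0.8489)
n_2 = (-0.9261, +0.3773)
n_3 = (-0.7071, -0.7071)
n_4 = (+0.2993, -0.9541)
  (0,1): δ = 27.65°  ✓
  (0,2): δ = 8.28°  ✓
  (0,3): δ = 75.44°  ·
  (0,4): δ = 137.86°  ·
  (1,2): δ = 144.07°  ·
  (1,3): δ = 76.90°  ·
  (1,4): δ = 14.49°  ✓
  (2,3): δ = 112.83°  ·
  (2,4): δ = 50.42°  ✓
  (3,4): δ = 117.58°  ·
antipodal pairs: 4

count = 4; pairs: (0,1), (0,2), (1,4), (2,4)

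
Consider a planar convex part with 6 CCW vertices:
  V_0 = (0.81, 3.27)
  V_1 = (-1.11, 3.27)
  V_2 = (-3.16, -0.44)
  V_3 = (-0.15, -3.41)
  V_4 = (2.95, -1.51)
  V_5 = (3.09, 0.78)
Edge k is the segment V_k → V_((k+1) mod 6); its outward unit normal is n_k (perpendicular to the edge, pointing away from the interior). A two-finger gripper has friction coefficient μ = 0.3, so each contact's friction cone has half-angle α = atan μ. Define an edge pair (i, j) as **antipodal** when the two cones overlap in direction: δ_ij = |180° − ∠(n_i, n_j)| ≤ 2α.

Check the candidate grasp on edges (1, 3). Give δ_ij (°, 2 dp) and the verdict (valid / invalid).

α = atan 0.3 = 16.70°;  2α = 33.40°
edge 1: e_1 = (-2.05, -3.71);  n_1 = (-0.8753, +0.4836)
edge 3: e_3 = (+3.10, +1.90);  n_3 = (+0.5226, -0.8526)
∠(n_1, n_3) = 150.43°
δ = |180° − 150.43°| = 29.57°
29.57° ≤ 2α = 33.40°  →  valid

δ = 29.57°, valid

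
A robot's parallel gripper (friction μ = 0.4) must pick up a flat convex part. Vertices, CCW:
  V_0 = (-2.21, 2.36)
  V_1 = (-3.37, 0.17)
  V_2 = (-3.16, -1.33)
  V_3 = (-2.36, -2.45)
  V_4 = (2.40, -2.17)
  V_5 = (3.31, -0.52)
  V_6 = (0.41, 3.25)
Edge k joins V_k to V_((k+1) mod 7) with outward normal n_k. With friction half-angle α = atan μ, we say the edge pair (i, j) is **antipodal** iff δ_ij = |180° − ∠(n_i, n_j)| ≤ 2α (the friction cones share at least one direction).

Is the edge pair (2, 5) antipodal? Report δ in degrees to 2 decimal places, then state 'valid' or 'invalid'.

δ = 2.03°, valid

α = atan 0.4 = 21.80°;  2α = 43.60°
edge 2: e_2 = (+0.80, -1.12);  n_2 = (-0.8137, -0.5812)
edge 5: e_5 = (-2.90, +3.77);  n_5 = (+0.7926, +0.6097)
∠(n_2, n_5) = 177.97°
δ = |180° − 177.97°| = 2.03°
2.03° ≤ 2α = 43.60°  →  valid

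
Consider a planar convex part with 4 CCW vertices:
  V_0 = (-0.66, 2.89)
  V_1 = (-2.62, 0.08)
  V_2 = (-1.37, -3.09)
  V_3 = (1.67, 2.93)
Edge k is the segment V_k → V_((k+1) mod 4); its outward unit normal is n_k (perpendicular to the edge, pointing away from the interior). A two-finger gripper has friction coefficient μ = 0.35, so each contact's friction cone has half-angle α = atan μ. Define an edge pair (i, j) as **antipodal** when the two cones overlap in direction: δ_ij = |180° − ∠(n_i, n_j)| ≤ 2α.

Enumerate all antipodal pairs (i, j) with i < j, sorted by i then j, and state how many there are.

count = 1; pairs: (0,2)

α = atan 0.35 = 19.29°;  2α = 38.58°
n_0 = (-0.8202, +0.5721)
n_1 = (-0.9303, -0.3668)
n_2 = (+0.8926, -0.4508)
n_3 = (-0.0172, +0.9999)
  (0,1): δ = 123.58°  ·
  (0,2): δ = 8.10°  ✓
  (0,3): δ = 125.88°  ·
  (1,2): δ = 48.31°  ·
  (1,3): δ = 69.46°  ·
  (2,3): δ = 62.22°  ·
antipodal pairs: 1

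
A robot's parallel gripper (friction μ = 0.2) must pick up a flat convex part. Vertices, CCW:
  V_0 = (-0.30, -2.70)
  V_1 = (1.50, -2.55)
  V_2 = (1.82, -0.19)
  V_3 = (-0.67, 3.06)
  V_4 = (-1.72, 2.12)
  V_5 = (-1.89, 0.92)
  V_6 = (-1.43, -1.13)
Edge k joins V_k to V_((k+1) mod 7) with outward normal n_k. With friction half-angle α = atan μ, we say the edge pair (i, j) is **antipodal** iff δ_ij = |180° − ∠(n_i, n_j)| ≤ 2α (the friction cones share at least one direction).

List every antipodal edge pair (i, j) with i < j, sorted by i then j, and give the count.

α = atan 0.2 = 11.31°;  2α = 22.62°
n_0 = (+0.0830, -0.9965)
n_1 = (+0.9909, -0.1344)
n_2 = (+0.7938, +0.6082)
n_3 = (-0.6670, +0.7451)
n_4 = (-0.9901, +0.1403)
n_5 = (-0.9757, -0.2189)
n_6 = (-0.8116, -0.5842)
  (0,1): δ = 102.49°  ·
  (0,2): δ = 57.31°  ·
  (0,3): δ = 37.07°  ·
  (0,4): δ = 77.17°  ·
  (0,5): δ = 97.88°  ·
  (0,6): δ = 120.98°  ·
  (1,2): δ = 134.82°  ·
  (1,3): δ = 40.44°  ·
  (1,4): δ = 0.34°  ✓
  (1,5): δ = 20.37°  ✓
  (1,6): δ = 43.47°  ·
  (2,3): δ = 85.62°  ·
  (2,4): δ = 45.52°  ·
  (2,5): δ = 24.81°  ·
  (2,6): δ = 1.71°  ✓
  (3,4): δ = 139.90°  ·
  (3,5): δ = 119.19°  ·
  (3,6): δ = 96.09°  ·
  (4,5): δ = 159.29°  ·
  (4,6): δ = 136.19°  ·
  (5,6): δ = 156.90°  ·
antipodal pairs: 3

count = 3; pairs: (1,4), (1,5), (2,6)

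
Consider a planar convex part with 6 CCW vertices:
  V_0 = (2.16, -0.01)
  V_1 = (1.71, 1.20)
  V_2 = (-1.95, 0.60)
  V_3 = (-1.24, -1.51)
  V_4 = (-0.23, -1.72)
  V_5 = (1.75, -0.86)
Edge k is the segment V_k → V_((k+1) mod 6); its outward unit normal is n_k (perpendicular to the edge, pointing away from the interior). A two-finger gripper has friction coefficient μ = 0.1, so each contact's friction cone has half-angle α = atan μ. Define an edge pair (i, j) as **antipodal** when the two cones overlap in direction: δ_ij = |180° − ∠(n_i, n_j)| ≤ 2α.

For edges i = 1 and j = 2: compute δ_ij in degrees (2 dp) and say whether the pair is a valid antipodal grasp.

α = atan 0.1 = 5.71°;  2α = 11.42°
edge 1: e_1 = (-3.66, -0.60);  n_1 = (-0.1618, +0.9868)
edge 2: e_2 = (+0.71, -2.11);  n_2 = (-0.9478, -0.3189)
∠(n_1, n_2) = 99.29°
δ = |180° − 99.29°| = 80.71°
80.71° > 2α = 11.42°  →  invalid

δ = 80.71°, invalid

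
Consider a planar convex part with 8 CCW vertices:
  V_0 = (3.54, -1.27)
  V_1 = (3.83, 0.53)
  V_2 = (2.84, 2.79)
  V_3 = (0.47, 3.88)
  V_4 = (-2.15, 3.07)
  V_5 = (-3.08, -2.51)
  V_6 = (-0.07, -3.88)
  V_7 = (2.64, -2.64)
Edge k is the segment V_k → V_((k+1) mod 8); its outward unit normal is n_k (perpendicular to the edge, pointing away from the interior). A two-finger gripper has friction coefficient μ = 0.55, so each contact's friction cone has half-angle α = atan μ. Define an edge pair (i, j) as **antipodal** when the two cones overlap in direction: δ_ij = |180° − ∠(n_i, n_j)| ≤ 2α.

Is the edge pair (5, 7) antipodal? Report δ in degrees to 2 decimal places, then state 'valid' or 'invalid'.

α = atan 0.55 = 28.81°;  2α = 57.62°
edge 5: e_5 = (+3.01, -1.37);  n_5 = (-0.4143, -0.9102)
edge 7: e_7 = (+0.90, +1.37);  n_7 = (+0.8358, -0.5491)
∠(n_5, n_7) = 81.17°
δ = |180° − 81.17°| = 98.83°
98.83° > 2α = 57.62°  →  invalid

δ = 98.83°, invalid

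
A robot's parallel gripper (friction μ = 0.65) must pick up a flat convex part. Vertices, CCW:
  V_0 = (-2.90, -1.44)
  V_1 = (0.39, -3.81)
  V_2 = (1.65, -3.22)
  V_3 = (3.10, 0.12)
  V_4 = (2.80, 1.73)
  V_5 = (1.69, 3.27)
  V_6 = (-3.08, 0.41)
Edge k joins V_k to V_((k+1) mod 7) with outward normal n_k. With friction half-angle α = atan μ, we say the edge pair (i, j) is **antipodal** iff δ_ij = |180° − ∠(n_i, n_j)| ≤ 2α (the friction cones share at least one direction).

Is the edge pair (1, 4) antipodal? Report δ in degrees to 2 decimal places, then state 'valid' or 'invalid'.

α = atan 0.65 = 33.02°;  2α = 66.05°
edge 1: e_1 = (+1.26, +0.59);  n_1 = (+0.4241, -0.9056)
edge 4: e_4 = (-1.11, +1.54);  n_4 = (+0.8112, +0.5847)
∠(n_1, n_4) = 100.69°
δ = |180° − 100.69°| = 79.31°
79.31° > 2α = 66.05°  →  invalid

δ = 79.31°, invalid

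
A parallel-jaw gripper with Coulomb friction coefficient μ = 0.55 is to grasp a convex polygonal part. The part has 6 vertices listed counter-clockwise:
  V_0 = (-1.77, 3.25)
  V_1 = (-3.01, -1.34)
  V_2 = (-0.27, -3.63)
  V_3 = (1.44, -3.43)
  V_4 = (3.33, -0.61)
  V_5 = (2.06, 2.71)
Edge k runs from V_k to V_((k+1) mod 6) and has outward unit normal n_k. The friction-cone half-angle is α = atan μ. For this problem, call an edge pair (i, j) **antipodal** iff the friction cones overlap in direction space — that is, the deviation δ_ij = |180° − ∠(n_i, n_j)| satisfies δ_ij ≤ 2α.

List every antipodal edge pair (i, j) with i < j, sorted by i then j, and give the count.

α = atan 0.55 = 28.81°;  2α = 57.62°
n_0 = (-0.9654, +0.2608)
n_1 = (-0.6413, -0.7673)
n_2 = (+0.1162, -0.9932)
n_3 = (+0.8307, -0.5567)
n_4 = (+0.9340, +0.3573)
n_5 = (+0.1396, +0.9902)
  (0,1): δ = 114.77°  ·
  (0,2): δ = 68.21°  ·
  (0,3): δ = 18.71°  ✓
  (0,4): δ = 36.05°  ✓
  (0,5): δ = 97.09°  ·
  (1,2): δ = 133.44°  ·
  (1,3): δ = 83.94°  ·
  (1,4): δ = 29.18°  ✓
  (1,5): δ = 31.86°  ✓
  (2,3): δ = 130.50°  ·
  (2,4): δ = 75.74°  ·
  (2,5): δ = 14.70°  ✓
  (3,4): δ = 125.24°  ·
  (3,5): δ = 64.19°  ·
  (4,5): δ = 118.96°  ·
antipodal pairs: 5

count = 5; pairs: (0,3), (0,4), (1,4), (1,5), (2,5)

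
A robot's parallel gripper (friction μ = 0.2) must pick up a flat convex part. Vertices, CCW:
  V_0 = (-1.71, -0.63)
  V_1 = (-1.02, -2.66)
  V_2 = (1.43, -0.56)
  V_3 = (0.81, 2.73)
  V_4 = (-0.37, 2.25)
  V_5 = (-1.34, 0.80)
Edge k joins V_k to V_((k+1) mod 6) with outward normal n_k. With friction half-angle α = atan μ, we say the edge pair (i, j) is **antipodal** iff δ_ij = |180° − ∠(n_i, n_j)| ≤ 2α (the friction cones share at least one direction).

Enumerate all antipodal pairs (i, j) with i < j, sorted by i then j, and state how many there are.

count = 3; pairs: (0,2), (1,3), (1,4)

α = atan 0.2 = 11.31°;  2α = 22.62°
n_0 = (-0.9468, -0.3218)
n_1 = (+0.6508, -0.7593)
n_2 = (+0.9827, +0.1852)
n_3 = (-0.3768, +0.9263)
n_4 = (-0.8312, +0.5560)
n_5 = (-0.9681, +0.2505)
  (0,1): δ = 68.17°  ·
  (0,2): δ = 8.10°  ✓
  (0,3): δ = 93.36°  ·
  (0,4): δ = 127.45°  ·
  (0,5): δ = 146.72°  ·
  (1,2): δ = 119.93°  ·
  (1,3): δ = 18.47°  ✓
  (1,4): δ = 15.62°  ✓
  (1,5): δ = 34.89°  ·
  (2,3): δ = 78.54°  ·
  (2,4): δ = 44.45°  ·
  (2,5): δ = 25.18°  ·
  (3,4): δ = 145.92°  ·
  (3,5): δ = 126.64°  ·
  (4,5): δ = 160.73°  ·
antipodal pairs: 3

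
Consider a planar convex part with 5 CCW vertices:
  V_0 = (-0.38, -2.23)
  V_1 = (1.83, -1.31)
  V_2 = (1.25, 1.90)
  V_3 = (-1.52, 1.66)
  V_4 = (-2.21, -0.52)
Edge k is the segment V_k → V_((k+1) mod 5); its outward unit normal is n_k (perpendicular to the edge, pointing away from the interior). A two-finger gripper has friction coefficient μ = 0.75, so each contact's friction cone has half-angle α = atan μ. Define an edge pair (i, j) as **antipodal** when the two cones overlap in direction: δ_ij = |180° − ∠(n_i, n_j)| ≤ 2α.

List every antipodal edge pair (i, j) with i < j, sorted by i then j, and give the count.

count = 5; pairs: (0,2), (0,3), (1,3), (1,4), (2,4)

α = atan 0.75 = 36.87°;  2α = 73.74°
n_0 = (+0.3843, -0.9232)
n_1 = (+0.9841, +0.1778)
n_2 = (-0.0863, +0.9963)
n_3 = (-0.9534, +0.3018)
n_4 = (-0.6827, -0.7307)
  (0,1): δ = 102.36°  ·
  (0,2): δ = 17.65°  ✓
  (0,3): δ = 49.84°  ✓
  (0,4): δ = 114.34°  ·
  (1,2): δ = 95.29°  ·
  (1,3): δ = 27.81°  ✓
  (1,4): δ = 36.70°  ✓
  (2,3): δ = 112.52°  ·
  (2,4): δ = 48.01°  ✓
  (3,4): δ = 115.50°  ·
antipodal pairs: 5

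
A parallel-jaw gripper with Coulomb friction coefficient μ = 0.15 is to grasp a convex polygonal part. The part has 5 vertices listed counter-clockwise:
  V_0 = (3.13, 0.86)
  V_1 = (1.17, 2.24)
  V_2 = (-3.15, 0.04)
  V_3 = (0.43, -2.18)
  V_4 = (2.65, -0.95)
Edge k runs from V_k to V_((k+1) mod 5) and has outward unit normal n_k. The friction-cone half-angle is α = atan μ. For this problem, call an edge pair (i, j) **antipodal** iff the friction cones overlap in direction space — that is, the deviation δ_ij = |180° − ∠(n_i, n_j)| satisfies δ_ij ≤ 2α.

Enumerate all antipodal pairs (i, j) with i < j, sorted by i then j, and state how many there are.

α = atan 0.15 = 8.53°;  2α = 17.06°
n_0 = (+0.5757, +0.8177)
n_1 = (-0.4538, +0.8911)
n_2 = (-0.5270, -0.8499)
n_3 = (+0.4846, -0.8747)
n_4 = (+0.9666, -0.2563)
  (0,1): δ = 117.86°  ·
  (0,2): δ = 3.35°  ✓
  (0,3): δ = 64.14°  ·
  (0,4): δ = 110.30°  ·
  (1,2): δ = 58.79°  ·
  (1,3): δ = 2.00°  ✓
  (1,4): δ = 48.16°  ·
  (2,3): δ = 119.21°  ·
  (2,4): δ = 73.05°  ·
  (3,4): δ = 133.84°  ·
antipodal pairs: 2

count = 2; pairs: (0,2), (1,3)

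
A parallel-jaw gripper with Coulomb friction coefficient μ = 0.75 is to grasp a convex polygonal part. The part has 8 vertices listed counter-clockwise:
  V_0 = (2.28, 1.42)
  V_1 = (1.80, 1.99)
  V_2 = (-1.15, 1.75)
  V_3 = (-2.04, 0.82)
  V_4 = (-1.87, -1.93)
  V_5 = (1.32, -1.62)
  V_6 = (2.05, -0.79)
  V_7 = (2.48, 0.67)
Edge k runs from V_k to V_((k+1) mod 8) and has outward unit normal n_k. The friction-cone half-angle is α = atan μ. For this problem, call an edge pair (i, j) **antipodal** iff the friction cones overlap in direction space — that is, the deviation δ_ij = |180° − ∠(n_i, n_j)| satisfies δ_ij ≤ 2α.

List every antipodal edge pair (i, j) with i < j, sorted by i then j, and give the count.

count = 12; pairs: (0,3), (0,4), (1,4), (1,5), (1,6), (2,4), (2,5), (2,6), (2,7), (3,5), (3,6), (3,7)

α = atan 0.75 = 36.87°;  2α = 73.74°
n_0 = (+0.7649, +0.6441)
n_1 = (-0.0811, +0.9967)
n_2 = (-0.7225, +0.6914)
n_3 = (-0.9981, -0.0617)
n_4 = (+0.0967, -0.9953)
n_5 = (+0.7509, -0.6604)
n_6 = (+0.9593, -0.2825)
n_7 = (+0.9662, +0.2577)
  (0,1): δ = 125.45°  ·
  (0,2): δ = 83.84°  ·
  (0,3): δ = 36.56°  ✓
  (0,4): δ = 55.45°  ✓
  (0,5): δ = 98.57°  ·
  (0,6): δ = 123.49°  ·
  (0,7): δ = 154.83°  ·
  (1,2): δ = 138.39°  ·
  (1,3): δ = 91.11°  ·
  (1,4): δ = 0.90°  ✓
  (1,5): δ = 44.02°  ✓
  (1,6): δ = 68.94°  ✓
  (1,7): δ = 100.28°  ·
  (2,3): δ = 132.72°  ·
  (2,4): δ = 40.71°  ✓
  (2,5): δ = 2.41°  ✓
  (2,6): δ = 27.33°  ✓
  (2,7): δ = 58.67°  ✓
  (3,4): δ = 87.99°  ·
  (3,5): δ = 44.87°  ✓
  (3,6): δ = 19.95°  ✓
  (3,7): δ = 11.39°  ✓
  (4,5): δ = 136.88°  ·
  (4,6): δ = 111.96°  ·
  (4,7): δ = 80.62°  ·
  (5,6): δ = 155.08°  ·
  (5,7): δ = 123.74°  ·
  (6,7): δ = 148.66°  ·
antipodal pairs: 12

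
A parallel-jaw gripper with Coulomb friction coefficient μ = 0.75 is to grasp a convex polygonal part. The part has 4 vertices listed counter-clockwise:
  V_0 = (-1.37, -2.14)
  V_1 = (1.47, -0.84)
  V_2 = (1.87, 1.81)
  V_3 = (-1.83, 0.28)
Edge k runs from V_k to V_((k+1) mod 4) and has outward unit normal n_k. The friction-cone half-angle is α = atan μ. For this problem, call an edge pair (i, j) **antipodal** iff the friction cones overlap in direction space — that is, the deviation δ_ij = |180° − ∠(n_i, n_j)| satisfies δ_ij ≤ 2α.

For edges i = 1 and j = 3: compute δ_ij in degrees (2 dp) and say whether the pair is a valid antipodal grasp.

δ = 19.35°, valid

α = atan 0.75 = 36.87°;  2α = 73.74°
edge 1: e_1 = (+0.40, +2.65);  n_1 = (+0.9888, -0.1493)
edge 3: e_3 = (+0.46, -2.42);  n_3 = (-0.9824, -0.1867)
∠(n_1, n_3) = 160.65°
δ = |180° − 160.65°| = 19.35°
19.35° ≤ 2α = 73.74°  →  valid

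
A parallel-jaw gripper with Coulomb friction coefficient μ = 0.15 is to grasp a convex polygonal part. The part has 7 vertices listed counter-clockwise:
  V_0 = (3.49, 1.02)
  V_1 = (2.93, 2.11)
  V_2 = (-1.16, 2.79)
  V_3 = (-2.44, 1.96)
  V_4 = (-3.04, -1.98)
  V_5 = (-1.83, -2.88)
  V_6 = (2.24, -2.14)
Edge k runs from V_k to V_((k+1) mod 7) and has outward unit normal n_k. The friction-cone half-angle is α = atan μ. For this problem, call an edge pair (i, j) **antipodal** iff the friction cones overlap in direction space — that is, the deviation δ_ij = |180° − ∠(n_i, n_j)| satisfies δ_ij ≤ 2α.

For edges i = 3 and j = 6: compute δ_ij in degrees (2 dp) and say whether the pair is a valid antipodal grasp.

α = atan 0.15 = 8.53°;  2α = 17.06°
edge 3: e_3 = (-0.60, -3.94);  n_3 = (-0.9886, +0.1505)
edge 6: e_6 = (+1.25, +3.16);  n_6 = (+0.9299, -0.3678)
∠(n_3, n_6) = 167.08°
δ = |180° − 167.08°| = 12.92°
12.92° ≤ 2α = 17.06°  →  valid

δ = 12.92°, valid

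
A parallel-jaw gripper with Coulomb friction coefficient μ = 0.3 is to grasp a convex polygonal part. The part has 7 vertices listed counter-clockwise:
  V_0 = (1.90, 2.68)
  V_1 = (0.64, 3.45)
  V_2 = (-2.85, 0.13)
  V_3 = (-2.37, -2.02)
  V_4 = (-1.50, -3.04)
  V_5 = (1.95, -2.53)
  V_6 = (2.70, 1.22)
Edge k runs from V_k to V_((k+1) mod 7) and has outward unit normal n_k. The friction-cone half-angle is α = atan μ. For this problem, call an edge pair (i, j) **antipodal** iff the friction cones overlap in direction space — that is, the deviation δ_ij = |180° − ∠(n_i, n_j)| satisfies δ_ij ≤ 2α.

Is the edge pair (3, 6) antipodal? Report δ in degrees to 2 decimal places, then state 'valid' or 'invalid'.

δ = 11.74°, valid

α = atan 0.3 = 16.70°;  2α = 33.40°
edge 3: e_3 = (+0.87, -1.02);  n_3 = (-0.7608, -0.6489)
edge 6: e_6 = (-0.80, +1.46);  n_6 = (+0.8770, +0.4805)
∠(n_3, n_6) = 168.26°
δ = |180° − 168.26°| = 11.74°
11.74° ≤ 2α = 33.40°  →  valid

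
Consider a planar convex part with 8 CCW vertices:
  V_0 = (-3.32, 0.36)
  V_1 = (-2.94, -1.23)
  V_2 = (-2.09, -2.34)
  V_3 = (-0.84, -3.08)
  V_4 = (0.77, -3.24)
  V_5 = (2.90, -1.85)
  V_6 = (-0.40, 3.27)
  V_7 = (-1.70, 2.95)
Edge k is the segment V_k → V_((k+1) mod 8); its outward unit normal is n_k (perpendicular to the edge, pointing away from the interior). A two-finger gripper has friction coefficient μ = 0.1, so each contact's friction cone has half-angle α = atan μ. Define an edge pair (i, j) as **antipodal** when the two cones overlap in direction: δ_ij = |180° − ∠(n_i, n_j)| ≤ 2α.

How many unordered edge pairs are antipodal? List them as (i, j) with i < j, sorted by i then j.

α = atan 0.1 = 5.71°;  2α = 11.42°
n_0 = (-0.9726, -0.2324)
n_1 = (-0.7940, -0.6080)
n_2 = (-0.5094, -0.8605)
n_3 = (-0.0989, -0.9951)
n_4 = (+0.5465, -0.8375)
n_5 = (+0.8405, +0.5418)
n_6 = (-0.2390, +0.9710)
n_7 = (-0.8478, +0.5303)
  (0,1): δ = 156.00°  ·
  (0,2): δ = 134.07°  ·
  (0,3): δ = 109.12°  ·
  (0,4): δ = 70.31°  ·
  (0,5): δ = 19.36°  ·
  (0,6): δ = 90.39°  ·
  (0,7): δ = 134.53°  ·
  (1,2): δ = 158.07°  ·
  (1,3): δ = 133.12°  ·
  (1,4): δ = 94.32°  ·
  (1,5): δ = 4.64°  ✓
  (1,6): δ = 66.38°  ·
  (1,7): δ = 110.53°  ·
  (2,3): δ = 155.05°  ·
  (2,4): δ = 116.25°  ·
  (2,5): δ = 26.57°  ·
  (2,6): δ = 44.45°  ·
  (2,7): δ = 88.60°  ·
  (3,4): δ = 141.20°  ·
  (3,5): δ = 51.52°  ·
  (3,6): δ = 19.50°  ·
  (3,7): δ = 63.65°  ·
  (4,5): δ = 90.32°  ·
  (4,6): δ = 19.30°  ·
  (4,7): δ = 24.85°  ·
  (5,6): δ = 108.97°  ·
  (5,7): δ = 64.83°  ·
  (6,7): δ = 135.85°  ·
antipodal pairs: 1

count = 1; pairs: (1,5)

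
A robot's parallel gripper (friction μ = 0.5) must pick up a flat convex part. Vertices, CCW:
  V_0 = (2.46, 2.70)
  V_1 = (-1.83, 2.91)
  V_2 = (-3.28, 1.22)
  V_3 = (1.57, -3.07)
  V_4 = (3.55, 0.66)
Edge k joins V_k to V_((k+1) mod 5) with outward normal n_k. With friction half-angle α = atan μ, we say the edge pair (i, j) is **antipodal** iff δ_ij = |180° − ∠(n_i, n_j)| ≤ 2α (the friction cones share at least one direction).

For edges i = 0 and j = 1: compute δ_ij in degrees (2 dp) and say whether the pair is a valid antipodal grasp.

α = atan 0.5 = 26.57°;  2α = 53.13°
edge 0: e_0 = (-4.29, +0.21);  n_0 = (+0.0489, +0.9988)
edge 1: e_1 = (-1.45, -1.69);  n_1 = (-0.7589, +0.6512)
∠(n_0, n_1) = 52.17°
δ = |180° − 52.17°| = 127.83°
127.83° > 2α = 53.13°  →  invalid

δ = 127.83°, invalid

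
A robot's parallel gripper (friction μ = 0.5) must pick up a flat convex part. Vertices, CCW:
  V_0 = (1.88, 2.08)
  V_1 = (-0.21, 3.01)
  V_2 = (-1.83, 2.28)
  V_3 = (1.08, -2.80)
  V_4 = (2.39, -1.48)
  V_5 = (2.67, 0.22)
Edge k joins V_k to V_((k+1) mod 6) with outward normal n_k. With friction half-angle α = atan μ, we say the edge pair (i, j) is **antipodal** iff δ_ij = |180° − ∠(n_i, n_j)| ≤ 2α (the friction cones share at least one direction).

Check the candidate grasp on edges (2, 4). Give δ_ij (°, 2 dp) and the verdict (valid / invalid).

α = atan 0.5 = 26.57°;  2α = 53.13°
edge 2: e_2 = (+2.91, -5.08);  n_2 = (-0.8677, -0.4971)
edge 4: e_4 = (+0.28, +1.70);  n_4 = (+0.9867, -0.1625)
∠(n_2, n_4) = 140.84°
δ = |180° − 140.84°| = 39.16°
39.16° ≤ 2α = 53.13°  →  valid

δ = 39.16°, valid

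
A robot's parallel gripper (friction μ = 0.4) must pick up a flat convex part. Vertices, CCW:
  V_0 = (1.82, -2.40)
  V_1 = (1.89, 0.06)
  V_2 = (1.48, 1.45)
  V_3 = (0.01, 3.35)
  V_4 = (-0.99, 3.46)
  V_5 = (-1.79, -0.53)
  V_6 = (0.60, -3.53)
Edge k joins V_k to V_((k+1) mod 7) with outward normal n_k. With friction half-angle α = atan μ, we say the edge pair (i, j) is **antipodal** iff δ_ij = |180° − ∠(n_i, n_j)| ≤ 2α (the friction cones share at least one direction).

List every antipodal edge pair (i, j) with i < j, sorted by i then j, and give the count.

count = 6; pairs: (0,4), (0,5), (1,4), (1,5), (2,5), (4,6)

α = atan 0.4 = 21.80°;  2α = 43.60°
n_0 = (+0.9996, -0.0284)
n_1 = (+0.9591, +0.2829)
n_2 = (+0.7909, +0.6119)
n_3 = (+0.1093, +0.9940)
n_4 = (-0.9805, +0.1966)
n_5 = (-0.7821, -0.6231)
n_6 = (+0.6795, -0.7336)
  (0,1): δ = 161.94°  ·
  (0,2): δ = 140.64°  ·
  (0,3): δ = 94.65°  ·
  (0,4): δ = 9.71°  ✓
  (0,5): δ = 40.17°  ✓
  (0,6): δ = 134.44°  ·
  (1,2): δ = 158.71°  ·
  (1,3): δ = 112.71°  ·
  (1,4): δ = 27.77°  ✓
  (1,5): δ = 22.11°  ✓
  (1,6): δ = 116.37°  ·
  (2,3): δ = 134.01°  ·
  (2,4): δ = 49.07°  ·
  (2,5): δ = 0.81°  ✓
  (2,6): δ = 95.08°  ·
  (3,4): δ = 95.06°  ·
  (3,5): δ = 45.18°  ·
  (3,6): δ = 49.08°  ·
  (4,5): δ = 130.12°  ·
  (4,6): δ = 35.86°  ✓
  (5,6): δ = 85.74°  ·
antipodal pairs: 6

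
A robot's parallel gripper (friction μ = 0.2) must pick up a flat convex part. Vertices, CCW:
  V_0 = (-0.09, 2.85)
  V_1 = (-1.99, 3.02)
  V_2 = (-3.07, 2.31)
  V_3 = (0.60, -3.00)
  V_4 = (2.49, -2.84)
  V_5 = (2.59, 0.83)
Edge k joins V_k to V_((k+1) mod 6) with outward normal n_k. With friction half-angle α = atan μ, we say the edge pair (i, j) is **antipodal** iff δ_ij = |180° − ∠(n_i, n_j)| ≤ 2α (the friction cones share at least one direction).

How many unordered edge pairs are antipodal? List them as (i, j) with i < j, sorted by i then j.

count = 2; pairs: (0,3), (2,5)

α = atan 0.2 = 11.31°;  2α = 22.62°
n_0 = (+0.0891, +0.9960)
n_1 = (-0.5493, +0.8356)
n_2 = (-0.8226, -0.5686)
n_3 = (+0.0844, -0.9964)
n_4 = (+0.9996, -0.0272)
n_5 = (+0.6019, +0.7986)
  (0,1): δ = 141.57°  ·
  (0,2): δ = 50.24°  ·
  (0,3): δ = 9.95°  ✓
  (0,4): δ = 93.55°  ·
  (0,5): δ = 148.11°  ·
  (1,2): δ = 88.67°  ·
  (1,3): δ = 28.48°  ·
  (1,4): δ = 55.12°  ·
  (1,5): δ = 109.67°  ·
  (2,3): δ = 119.81°  ·
  (2,4): δ = 36.21°  ·
  (2,5): δ = 18.34°  ✓
  (3,4): δ = 96.40°  ·
  (3,5): δ = 41.85°  ·
  (4,5): δ = 125.45°  ·
antipodal pairs: 2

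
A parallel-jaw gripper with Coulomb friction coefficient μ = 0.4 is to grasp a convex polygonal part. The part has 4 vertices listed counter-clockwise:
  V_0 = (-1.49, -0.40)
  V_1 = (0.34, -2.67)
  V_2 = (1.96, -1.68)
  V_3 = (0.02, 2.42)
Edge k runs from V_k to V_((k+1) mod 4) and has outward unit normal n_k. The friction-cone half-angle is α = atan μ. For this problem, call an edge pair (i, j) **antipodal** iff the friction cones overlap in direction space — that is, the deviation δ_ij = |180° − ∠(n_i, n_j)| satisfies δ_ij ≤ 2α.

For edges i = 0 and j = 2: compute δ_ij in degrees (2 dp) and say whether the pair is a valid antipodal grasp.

α = atan 0.4 = 21.80°;  2α = 43.60°
edge 0: e_0 = (+1.83, -2.27);  n_0 = (-0.7785, -0.6276)
edge 2: e_2 = (-1.94, +4.10);  n_2 = (+0.9039, +0.4277)
∠(n_0, n_2) = 166.45°
δ = |180° − 166.45°| = 13.55°
13.55° ≤ 2α = 43.60°  →  valid

δ = 13.55°, valid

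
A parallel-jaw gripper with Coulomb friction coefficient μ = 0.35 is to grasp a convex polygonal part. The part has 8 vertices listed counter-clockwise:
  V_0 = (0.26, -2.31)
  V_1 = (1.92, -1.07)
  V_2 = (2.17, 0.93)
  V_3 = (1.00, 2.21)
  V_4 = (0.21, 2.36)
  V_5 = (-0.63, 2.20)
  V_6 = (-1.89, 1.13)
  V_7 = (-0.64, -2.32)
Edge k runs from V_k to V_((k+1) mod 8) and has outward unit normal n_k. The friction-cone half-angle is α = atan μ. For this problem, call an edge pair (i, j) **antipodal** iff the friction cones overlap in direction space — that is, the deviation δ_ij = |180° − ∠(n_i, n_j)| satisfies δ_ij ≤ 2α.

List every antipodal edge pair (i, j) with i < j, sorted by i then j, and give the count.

α = atan 0.35 = 19.29°;  2α = 38.58°
n_0 = (+0.5985, -0.8012)
n_1 = (+0.9923, -0.1240)
n_2 = (+0.7381, +0.6747)
n_3 = (+0.1865, +0.9824)
n_4 = (-0.1871, +0.9823)
n_5 = (-0.6473, +0.7622)
n_6 = (-0.9402, -0.3406)
n_7 = (+0.0111, -0.9999)
  (0,1): δ = 133.88°  ·
  (0,2): δ = 84.33°  ·
  (0,3): δ = 47.51°  ·
  (0,4): δ = 25.97°  ✓
  (0,5): δ = 3.58°  ✓
  (0,6): δ = 73.16°  ·
  (0,7): δ = 143.88°  ·
  (1,2): δ = 130.45°  ·
  (1,3): δ = 93.63°  ·
  (1,4): δ = 72.09°  ·
  (1,5): δ = 42.54°  ·
  (1,6): δ = 27.04°  ✓
  (1,7): δ = 97.76°  ·
  (2,3): δ = 143.18°  ·
  (2,4): δ = 121.64°  ·
  (2,5): δ = 92.09°  ·
  (2,6): δ = 22.51°  ✓
  (2,7): δ = 48.21°  ·
  (3,4): δ = 158.46°  ·
  (3,5): δ = 128.91°  ·
  (3,6): δ = 59.33°  ·
  (3,7): δ = 11.39°  ✓
  (4,5): δ = 150.45°  ·
  (4,6): δ = 80.87°  ·
  (4,7): δ = 10.15°  ✓
  (5,6): δ = 110.42°  ·
  (5,7): δ = 39.70°  ·
  (6,7): δ = 109.28°  ·
antipodal pairs: 6

count = 6; pairs: (0,4), (0,5), (1,6), (2,6), (3,7), (4,7)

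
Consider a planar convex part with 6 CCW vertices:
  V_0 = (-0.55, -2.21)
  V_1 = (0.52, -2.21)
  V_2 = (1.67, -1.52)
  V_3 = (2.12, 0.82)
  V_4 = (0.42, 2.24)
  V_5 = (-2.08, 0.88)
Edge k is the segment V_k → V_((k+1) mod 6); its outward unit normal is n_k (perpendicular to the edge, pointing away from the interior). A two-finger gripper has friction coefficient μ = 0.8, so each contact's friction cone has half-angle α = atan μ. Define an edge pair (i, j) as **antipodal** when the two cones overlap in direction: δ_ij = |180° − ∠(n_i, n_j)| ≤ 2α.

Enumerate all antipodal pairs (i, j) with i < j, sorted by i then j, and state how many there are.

α = atan 0.8 = 38.66°;  2α = 77.32°
n_0 = (+0.0000, -1.0000)
n_1 = (+0.5145, -0.8575)
n_2 = (+0.9820, -0.1888)
n_3 = (+0.6411, +0.7675)
n_4 = (-0.4779, +0.8784)
n_5 = (-0.8962, -0.4437)
  (0,1): δ = 149.04°  ·
  (0,2): δ = 100.89°  ·
  (0,3): δ = 39.87°  ✓
  (0,4): δ = 28.55°  ✓
  (0,5): δ = 116.34°  ·
  (1,2): δ = 131.85°  ·
  (1,3): δ = 70.84°  ✓
  (1,4): δ = 2.42°  ✓
  (1,5): δ = 85.38°  ·
  (2,3): δ = 118.99°  ·
  (2,4): δ = 50.57°  ✓
  (2,5): δ = 37.23°  ✓
  (3,4): δ = 111.58°  ·
  (3,5): δ = 23.79°  ✓
  (4,5): δ = 92.20°  ·
antipodal pairs: 7

count = 7; pairs: (0,3), (0,4), (1,3), (1,4), (2,4), (2,5), (3,5)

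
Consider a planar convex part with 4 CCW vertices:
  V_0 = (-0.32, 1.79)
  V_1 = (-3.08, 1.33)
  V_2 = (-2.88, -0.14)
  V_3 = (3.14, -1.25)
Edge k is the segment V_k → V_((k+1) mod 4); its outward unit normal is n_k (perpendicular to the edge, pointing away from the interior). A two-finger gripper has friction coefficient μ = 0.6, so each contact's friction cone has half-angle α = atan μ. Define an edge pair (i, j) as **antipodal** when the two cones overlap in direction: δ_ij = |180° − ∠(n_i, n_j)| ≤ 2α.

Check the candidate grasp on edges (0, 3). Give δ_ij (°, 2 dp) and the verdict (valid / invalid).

α = atan 0.6 = 30.96°;  2α = 61.93°
edge 0: e_0 = (-2.76, -0.46);  n_0 = (-0.1644, +0.9864)
edge 3: e_3 = (-3.46, +3.04);  n_3 = (+0.6600, +0.7512)
∠(n_0, n_3) = 50.77°
δ = |180° − 50.77°| = 129.23°
129.23° > 2α = 61.93°  →  invalid

δ = 129.23°, invalid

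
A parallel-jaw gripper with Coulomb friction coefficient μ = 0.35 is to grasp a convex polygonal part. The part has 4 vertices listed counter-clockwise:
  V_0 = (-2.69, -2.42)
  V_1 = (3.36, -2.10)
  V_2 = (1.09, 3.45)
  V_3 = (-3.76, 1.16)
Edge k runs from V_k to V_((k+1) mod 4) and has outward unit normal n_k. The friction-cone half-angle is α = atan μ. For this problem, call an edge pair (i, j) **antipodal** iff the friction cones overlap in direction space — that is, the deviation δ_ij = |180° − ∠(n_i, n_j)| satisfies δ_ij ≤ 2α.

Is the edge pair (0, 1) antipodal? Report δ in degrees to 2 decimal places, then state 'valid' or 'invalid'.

δ = 70.78°, invalid

α = atan 0.35 = 19.29°;  2α = 38.58°
edge 0: e_0 = (+6.05, +0.32);  n_0 = (+0.0528, -0.9986)
edge 1: e_1 = (-2.27, +5.55);  n_1 = (+0.9256, +0.3786)
∠(n_0, n_1) = 109.22°
δ = |180° − 109.22°| = 70.78°
70.78° > 2α = 38.58°  →  invalid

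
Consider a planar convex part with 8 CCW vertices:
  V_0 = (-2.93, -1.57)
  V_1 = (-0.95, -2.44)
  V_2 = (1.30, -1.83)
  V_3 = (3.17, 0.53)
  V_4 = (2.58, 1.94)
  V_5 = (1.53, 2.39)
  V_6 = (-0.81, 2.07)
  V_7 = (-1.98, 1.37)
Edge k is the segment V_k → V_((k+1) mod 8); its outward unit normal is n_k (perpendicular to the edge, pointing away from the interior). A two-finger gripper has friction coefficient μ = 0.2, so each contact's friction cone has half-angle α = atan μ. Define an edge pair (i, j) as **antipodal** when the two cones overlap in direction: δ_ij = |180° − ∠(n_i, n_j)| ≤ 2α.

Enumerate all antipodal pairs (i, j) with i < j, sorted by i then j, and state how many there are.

count = 5; pairs: (0,4), (1,5), (1,6), (2,6), (2,7)

α = atan 0.2 = 11.31°;  2α = 22.62°
n_0 = (-0.4023, -0.9155)
n_1 = (+0.2617, -0.9652)
n_2 = (+0.7838, -0.6210)
n_3 = (+0.9225, +0.3860)
n_4 = (+0.3939, +0.9191)
n_5 = (-0.1355, +0.9908)
n_6 = (-0.5134, +0.8581)
n_7 = (-0.9516, +0.3075)
  (0,1): δ = 141.11°  ·
  (0,2): δ = 104.67°  ·
  (0,3): δ = 43.57°  ·
  (0,4): δ = 0.52°  ✓
  (0,5): δ = 31.51°  ·
  (0,6): δ = 54.61°  ·
  (0,7): δ = 95.81°  ·
  (1,2): δ = 143.56°  ·
  (1,3): δ = 82.46°  ·
  (1,4): δ = 38.37°  ·
  (1,5): δ = 7.38°  ✓
  (1,6): δ = 15.72°  ✓
  (1,7): δ = 56.92°  ·
  (2,3): δ = 118.90°  ·
  (2,4): δ = 74.81°  ·
  (2,5): δ = 43.82°  ·
  (2,6): δ = 20.72°  ✓
  (2,7): δ = 20.49°  ✓
  (3,4): δ = 135.90°  ·
  (3,5): δ = 104.92°  ·
  (3,6): δ = 81.81°  ·
  (3,7): δ = 40.61°  ·
  (4,5): δ = 149.01°  ·
  (4,6): δ = 125.91°  ·
  (4,7): δ = 84.71°  ·
  (5,6): δ = 156.90°  ·
  (5,7): δ = 115.69°  ·
  (6,7): δ = 138.80°  ·
antipodal pairs: 5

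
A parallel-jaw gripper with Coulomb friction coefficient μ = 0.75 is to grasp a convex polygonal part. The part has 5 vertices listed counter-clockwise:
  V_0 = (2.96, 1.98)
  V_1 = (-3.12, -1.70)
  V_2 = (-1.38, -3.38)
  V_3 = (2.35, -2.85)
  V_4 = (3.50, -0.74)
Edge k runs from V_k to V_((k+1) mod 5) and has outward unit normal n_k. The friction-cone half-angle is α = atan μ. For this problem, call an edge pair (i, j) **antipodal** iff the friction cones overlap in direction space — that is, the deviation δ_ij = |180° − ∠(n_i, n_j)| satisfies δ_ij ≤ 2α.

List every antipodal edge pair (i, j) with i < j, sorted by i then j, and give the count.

count = 4; pairs: (0,2), (0,3), (0,4), (1,4)

α = atan 0.75 = 36.87°;  2α = 73.74°
n_0 = (-0.5178, +0.8555)
n_1 = (-0.6946, -0.7194)
n_2 = (+0.1407, -0.9901)
n_3 = (+0.8781, -0.4786)
n_4 = (+0.9809, +0.1947)
  (0,1): δ = 75.18°  ·
  (0,2): δ = 23.10°  ✓
  (0,3): δ = 30.22°  ✓
  (0,4): δ = 70.04°  ✓
  (1,2): δ = 127.92°  ·
  (1,3): δ = 74.60°  ·
  (1,4): δ = 34.78°  ✓
  (2,3): δ = 126.68°  ·
  (2,4): δ = 86.86°  ·
  (3,4): δ = 140.18°  ·
antipodal pairs: 4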